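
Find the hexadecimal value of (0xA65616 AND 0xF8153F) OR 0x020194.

0xA65616 AND 0xF8153F = 0xA01416.
Then OR with 0x020194.

0xA21596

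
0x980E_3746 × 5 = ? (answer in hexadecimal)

0x2F847145E

Multiply each base-16 digit by 5, carrying:
  6×5 = 30 → write E carry 1
  4×5+1 = 21 → write 5 carry 1
  7×5+1 = 36 → write 4 carry 2
  3×5+2 = 17 → write 1 carry 1
  E×5+1 = 71 → write 7 carry 4
  0×5+4 = 4 → write 4
  8×5 = 40 → write 8 carry 2
  9×5+2 = 47 → write F carry 2
  remaining carry: 2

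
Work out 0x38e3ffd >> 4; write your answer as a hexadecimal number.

0x38e3ff

Shifting right by 4 bits = 1 hex digit: drop the last 1.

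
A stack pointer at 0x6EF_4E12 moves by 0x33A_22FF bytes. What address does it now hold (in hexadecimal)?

Add column by column in base 16, right to left:
  2+F = 1 carry 1
  1+F+1 = 1 carry 1
  E+2+1 = 1 carry 1
  4+2+1 = 7
  F+A = 9 carry 1
  E+3+1 = 2 carry 1
  6+3+1 = A

0xA297111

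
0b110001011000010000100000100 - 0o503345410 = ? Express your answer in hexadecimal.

0x11e55fc

0b110001011000010000100000100 = 0x62c2104 in hexadecimal.
0o503345410 = 0x50dcb08 in hexadecimal.
Subtract column by column in base 16:
  4-8 → c (borrow)
  0-0-1 → f (borrow)
  1-b-1 → 5 (borrow)
  2-c-1 → 5 (borrow)
  c-d-1 → e (borrow)
  2-0-1 → 1
  6-5 → 1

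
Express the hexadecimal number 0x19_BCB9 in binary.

Expand each hex digit to 4 bits: 1=0001 9=1001 B=1011 C=1100 B=1011 9=1001.

0b110011011110010111001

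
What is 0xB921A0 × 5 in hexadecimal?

Multiply each base-16 digit by 5, carrying:
  0×5 = 0 → write 0
  A×5 = 50 → write 2 carry 3
  1×5+3 = 8 → write 8
  2×5 = 10 → write A
  9×5 = 45 → write D carry 2
  B×5+2 = 57 → write 9 carry 3
  remaining carry: 3

0x39DA820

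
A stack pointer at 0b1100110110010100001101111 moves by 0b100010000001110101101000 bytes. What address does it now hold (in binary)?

Add column by column in base 2, right to left:
  1+0 = 1
  1+0 = 1
  1+0 = 1
  1+1 = 0 carry 1
  0+0+1 = 1
  1+1 = 0 carry 1
  1+1+1 = 1 carry 1
  0+0+1 = 1
  0+1 = 1
  0+0 = 0
  0+1 = 1
  1+1 = 0 carry 1
  0+1+1 = 0 carry 1
  1+0+1 = 0 carry 1
  0+0+1 = 1
  0+0 = 0
  1+0 = 1
  1+0 = 1
  0+0 = 0
  1+1 = 0 carry 1
  1+0+1 = 0 carry 1
  0+0+1 = 1
  0+0 = 0
  1+1 = 0 carry 1
  1+0+1 = 0 carry 1
  final carry 1

0b10001000110100010111010111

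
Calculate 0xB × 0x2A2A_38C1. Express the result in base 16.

0x1CFD0704B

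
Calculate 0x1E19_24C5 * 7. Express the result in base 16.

0xD2B00163

Multiply each base-16 digit by 7, carrying:
  5×7 = 35 → write 3 carry 2
  C×7+2 = 86 → write 6 carry 5
  4×7+5 = 33 → write 1 carry 2
  2×7+2 = 16 → write 0 carry 1
  9×7+1 = 64 → write 0 carry 4
  1×7+4 = 11 → write B
  E×7 = 98 → write 2 carry 6
  1×7+6 = 13 → write D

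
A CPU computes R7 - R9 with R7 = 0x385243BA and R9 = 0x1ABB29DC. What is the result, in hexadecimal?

0x1D9719DE

Subtract column by column in base 16:
  A-C → E (borrow)
  B-D-1 → D (borrow)
  3-9-1 → 9 (borrow)
  4-2-1 → 1
  2-B → 7 (borrow)
  5-B-1 → 9 (borrow)
  8-A-1 → D (borrow)
  3-1-1 → 1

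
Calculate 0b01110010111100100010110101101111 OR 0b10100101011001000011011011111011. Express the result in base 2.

OR bit by bit (1 where either bit is 1):
  01110010111100100010110101101111
| 10100101011001000011011011111011
= 11110111111101100011111111111111

0b11110111111101100011111111111111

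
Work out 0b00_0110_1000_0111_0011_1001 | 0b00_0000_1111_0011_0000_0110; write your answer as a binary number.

OR bit by bit (1 where either bit is 1):
  0001101000011100111001
| 0000001111001100000110
= 0001101111011100111111

0b0001101111011100111111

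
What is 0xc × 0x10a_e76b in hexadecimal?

0xc82d904

Multiply each base-16 digit by 12, carrying:
  b×12 = 132 → write 4 carry 8
  6×12+8 = 80 → write 0 carry 5
  7×12+5 = 89 → write 9 carry 5
  e×12+5 = 173 → write d carry 10
  a×12+10 = 130 → write 2 carry 8
  0×12+8 = 8 → write 8
  1×12 = 12 → write c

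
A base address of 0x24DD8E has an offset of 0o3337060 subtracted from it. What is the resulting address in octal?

0o5617536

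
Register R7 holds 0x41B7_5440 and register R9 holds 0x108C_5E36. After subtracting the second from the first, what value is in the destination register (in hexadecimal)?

0x312AF60A

Subtract column by column in base 16:
  0-6 → A (borrow)
  4-3-1 → 0
  4-E → 6 (borrow)
  5-5-1 → F (borrow)
  7-C-1 → A (borrow)
  B-8-1 → 2
  1-0 → 1
  4-1 → 3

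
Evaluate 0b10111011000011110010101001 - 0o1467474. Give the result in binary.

0o1467474 = 0b1100110111100111100 in binary.
Subtract column by column in base 2:
  1-0 → 1
  0-0 → 0
  0-1 → 1 (borrow)
  1-1-1 → 1 (borrow)
  0-1-1 → 0 (borrow)
  1-1-1 → 1 (borrow)
  0-0-1 → 1 (borrow)
  1-0-1 → 0
  0-1 → 1 (borrow)
  0-1-1 → 0 (borrow)
  1-1-1 → 1 (borrow)
  1-1-1 → 1 (borrow)
  1-0-1 → 0
  1-1 → 0
  0-1 → 1 (borrow)
  0-0-1 → 1 (borrow)
  0-0-1 → 1 (borrow)
  0-1-1 → 0 (borrow)
  1-1-1 → 1 (borrow)
  1-0-1 → 0
  0-0 → 0
  1-0 → 1
  1-0 → 1
  1-0 → 1
  0-0 → 0
  1-0 → 1

0b10111001011100110101101101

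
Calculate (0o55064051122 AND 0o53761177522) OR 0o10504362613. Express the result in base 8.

0o51564373733

0o55064051122 AND 0o53761177522 = 0o51060051122.
Then OR with 0o10504362613.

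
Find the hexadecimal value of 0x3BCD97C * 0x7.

0x1A29F264

Multiply each base-16 digit by 7, carrying:
  C×7 = 84 → write 4 carry 5
  7×7+5 = 54 → write 6 carry 3
  9×7+3 = 66 → write 2 carry 4
  D×7+4 = 95 → write F carry 5
  C×7+5 = 89 → write 9 carry 5
  B×7+5 = 82 → write 2 carry 5
  3×7+5 = 26 → write A carry 1
  remaining carry: 1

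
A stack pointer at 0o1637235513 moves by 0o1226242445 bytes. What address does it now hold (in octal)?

Add column by column in base 8, right to left:
  3+5 = 0 carry 1
  1+4+1 = 6
  5+4 = 1 carry 1
  5+2+1 = 0 carry 1
  3+4+1 = 0 carry 1
  2+2+1 = 5
  7+6 = 5 carry 1
  3+2+1 = 6
  6+2 = 0 carry 1
  1+1+1 = 3

0o3065500160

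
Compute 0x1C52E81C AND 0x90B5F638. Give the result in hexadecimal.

AND each hex digit independently (no carries):
  1&9=1, C&0=0, 5&B=1, 2&5=0, E&F=E, 8&6=0, 1&3=1, C&8=8

0x1010E018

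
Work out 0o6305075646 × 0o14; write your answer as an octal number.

Multiply each base-8 digit by 12, carrying:
  6×12 = 72 → write 0 carry 9
  4×12+9 = 57 → write 1 carry 7
  6×12+7 = 79 → write 7 carry 9
  5×12+9 = 69 → write 5 carry 8
  7×12+8 = 92 → write 4 carry 11
  0×12+11 = 11 → write 3 carry 1
  5×12+1 = 61 → write 5 carry 7
  0×12+7 = 7 → write 7
  3×12 = 36 → write 4 carry 4
  6×12+4 = 76 → write 4 carry 9
  remaining carry: 11

0o114475345710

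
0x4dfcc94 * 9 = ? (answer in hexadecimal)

Multiply each base-16 digit by 9, carrying:
  4×9 = 36 → write 4 carry 2
  9×9+2 = 83 → write 3 carry 5
  c×9+5 = 113 → write 1 carry 7
  c×9+7 = 115 → write 3 carry 7
  f×9+7 = 142 → write e carry 8
  d×9+8 = 125 → write d carry 7
  4×9+7 = 43 → write b carry 2
  remaining carry: 2

0x2bde3134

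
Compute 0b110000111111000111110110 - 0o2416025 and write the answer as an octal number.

0o56352741

0b110000111111000111110110 = 0o60770766 in octal.
Subtract column by column in base 8:
  6-5 → 1
  6-2 → 4
  7-0 → 7
  0-6 → 2 (borrow)
  7-1-1 → 5
  7-4 → 3
  0-2 → 6 (borrow)
  6-0-1 → 5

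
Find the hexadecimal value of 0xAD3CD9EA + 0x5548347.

Add column by column in base 16, right to left:
  A+7 = 1 carry 1
  E+4+1 = 3 carry 1
  9+3+1 = D
  D+8 = 5 carry 1
  C+4+1 = 1 carry 1
  3+5+1 = 9
  D+5 = 2 carry 1
  A+0+1 = B

0xB2915D31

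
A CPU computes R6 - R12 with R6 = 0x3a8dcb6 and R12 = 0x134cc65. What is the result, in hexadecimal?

Subtract column by column in base 16:
  6-5 → 1
  b-6 → 5
  c-c → 0
  d-c → 1
  8-4 → 4
  a-3 → 7
  3-1 → 2

0x2741051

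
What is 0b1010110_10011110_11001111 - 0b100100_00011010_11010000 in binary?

0b1100101000001111111111

Subtract column by column in base 2:
  1-0 → 1
  1-0 → 1
  1-0 → 1
  1-0 → 1
  0-1 → 1 (borrow)
  0-0-1 → 1 (borrow)
  1-1-1 → 1 (borrow)
  1-1-1 → 1 (borrow)
  0-0-1 → 1 (borrow)
  1-1-1 → 1 (borrow)
  1-0-1 → 0
  1-1 → 0
  1-1 → 0
  0-0 → 0
  0-0 → 0
  1-0 → 1
  0-0 → 0
  1-0 → 1
  1-1 → 0
  0-0 → 0
  1-0 → 1
  0-1 → 1 (borrow)
  1-0-1 → 0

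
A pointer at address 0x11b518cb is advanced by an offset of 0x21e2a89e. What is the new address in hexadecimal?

Add column by column in base 16, right to left:
  b+e = 9 carry 1
  c+9+1 = 6 carry 1
  8+8+1 = 1 carry 1
  1+a+1 = c
  5+2 = 7
  b+e = 9 carry 1
  1+1+1 = 3
  1+2 = 3

0x3397c169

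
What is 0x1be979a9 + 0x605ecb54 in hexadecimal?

0x7c4844fd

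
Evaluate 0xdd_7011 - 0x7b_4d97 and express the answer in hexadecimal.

Subtract column by column in base 16:
  1-7 → a (borrow)
  1-9-1 → 7 (borrow)
  0-d-1 → 2 (borrow)
  7-4-1 → 2
  d-b → 2
  d-7 → 6

0x62227a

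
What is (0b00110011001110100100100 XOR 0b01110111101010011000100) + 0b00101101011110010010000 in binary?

First 0b00110011001110100100100 XOR 0b01110111101010011000100 = 0b01000100100100111100000.
Add column by column in base 2, right to left:
  0+0 = 0
  0+0 = 0
  0+0 = 0
  0+0 = 0
  0+1 = 1
  1+0 = 1
  1+0 = 1
  1+1 = 0 carry 1
  1+0+1 = 0 carry 1
  0+0+1 = 1
  0+1 = 1
  1+1 = 0 carry 1
  0+1+1 = 0 carry 1
  0+1+1 = 0 carry 1
  1+0+1 = 0 carry 1
  0+1+1 = 0 carry 1
  0+0+1 = 1
  1+1 = 0 carry 1
  0+1+1 = 0 carry 1
  0+0+1 = 1
  0+1 = 1
  1+0 = 1

0b1110010000011001110000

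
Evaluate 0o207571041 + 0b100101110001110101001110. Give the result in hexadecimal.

0o207571041 = 0x21EF221 in hexadecimal.
0b100101110001110101001110 = 0x971D4E in hexadecimal.
Add column by column in base 16, right to left:
  1+E = F
  2+4 = 6
  2+D = F
  F+1 = 0 carry 1
  E+7+1 = 6 carry 1
  1+9+1 = B
  2+0 = 2

0x2B60F6F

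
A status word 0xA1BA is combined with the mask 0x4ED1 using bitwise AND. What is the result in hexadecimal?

AND each hex digit independently (no carries):
  A&4=0, 1&E=0, B&D=9, A&1=0

0x0090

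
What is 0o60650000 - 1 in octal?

0o60647777

The trailing 4 digits are 0, so subtracting 1 borrows through: they become 7 and the next digit up decrements.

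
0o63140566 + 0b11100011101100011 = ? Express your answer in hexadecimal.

0xCE88D9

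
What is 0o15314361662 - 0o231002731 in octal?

Subtract column by column in base 8:
  2-1 → 1
  6-3 → 3
  6-7 → 7 (borrow)
  1-2-1 → 6 (borrow)
  6-0-1 → 5
  3-0 → 3
  4-1 → 3
  1-3 → 6 (borrow)
  3-2-1 → 0
  5-0 → 5
  1-0 → 1

0o15063356731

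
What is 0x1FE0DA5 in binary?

Expand each hex digit to 4 bits: 1=0001 F=1111 E=1110 0=0000 D=1101 A=1010 5=0101.

0b1111111100000110110100101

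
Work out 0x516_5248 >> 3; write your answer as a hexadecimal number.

0xa2ca49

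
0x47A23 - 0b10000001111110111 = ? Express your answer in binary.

0b110111011000101100

0x47A23 = 0b1000111101000100011 in binary.
Subtract column by column in base 2:
  1-1 → 0
  1-1 → 0
  0-1 → 1 (borrow)
  0-0-1 → 1 (borrow)
  0-1-1 → 0 (borrow)
  1-1-1 → 1 (borrow)
  0-1-1 → 0 (borrow)
  0-1-1 → 0 (borrow)
  0-1-1 → 0 (borrow)
  1-1-1 → 1 (borrow)
  0-0-1 → 1 (borrow)
  1-0-1 → 0
  1-0 → 1
  1-0 → 1
  1-0 → 1
  0-0 → 0
  0-1 → 1 (borrow)
  0-0-1 → 1 (borrow)
  1-0-1 → 0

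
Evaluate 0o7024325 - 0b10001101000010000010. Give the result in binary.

0b100110101100001010011

0o7024325 = 0b111000010100011010101 in binary.
Subtract column by column in base 2:
  1-0 → 1
  0-1 → 1 (borrow)
  1-0-1 → 0
  0-0 → 0
  1-0 → 1
  0-0 → 0
  1-0 → 1
  1-1 → 0
  0-0 → 0
  0-0 → 0
  0-0 → 0
  1-0 → 1
  0-1 → 1 (borrow)
  1-0-1 → 0
  0-1 → 1 (borrow)
  0-1-1 → 0 (borrow)
  0-0-1 → 1 (borrow)
  0-0-1 → 1 (borrow)
  1-0-1 → 0
  1-1 → 0
  1-0 → 1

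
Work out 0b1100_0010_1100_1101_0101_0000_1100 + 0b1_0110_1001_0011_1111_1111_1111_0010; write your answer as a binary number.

Add column by column in base 2, right to left:
  0+0 = 0
  0+1 = 1
  1+0 = 1
  1+0 = 1
  0+1 = 1
  0+1 = 1
  0+1 = 1
  0+1 = 1
  1+1 = 0 carry 1
  0+1+1 = 0 carry 1
  1+1+1 = 1 carry 1
  0+1+1 = 0 carry 1
  1+1+1 = 1 carry 1
  0+1+1 = 0 carry 1
  1+1+1 = 1 carry 1
  1+1+1 = 1 carry 1
  0+1+1 = 0 carry 1
  0+1+1 = 0 carry 1
  1+0+1 = 0 carry 1
  1+0+1 = 0 carry 1
  0+1+1 = 0 carry 1
  1+0+1 = 0 carry 1
  0+0+1 = 1
  0+1 = 1
  0+0 = 0
  0+1 = 1
  1+1 = 0 carry 1
  1+0+1 = 0 carry 1
  0+1+1 = 0 carry 1
  final carry 1

0b100010110000001101010011111110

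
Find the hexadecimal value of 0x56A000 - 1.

0x569FFF

The trailing 3 digits are 0, so subtracting 1 borrows through: they become F and the next digit up decrements.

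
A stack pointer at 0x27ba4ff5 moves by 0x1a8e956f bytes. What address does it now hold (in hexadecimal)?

0x4248e564

Add column by column in base 16, right to left:
  5+f = 4 carry 1
  f+6+1 = 6 carry 1
  f+5+1 = 5 carry 1
  4+9+1 = e
  a+e = 8 carry 1
  b+8+1 = 4 carry 1
  7+a+1 = 2 carry 1
  2+1+1 = 4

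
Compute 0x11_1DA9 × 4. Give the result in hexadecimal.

Multiply each base-16 digit by 4, carrying:
  9×4 = 36 → write 4 carry 2
  A×4+2 = 42 → write A carry 2
  D×4+2 = 54 → write 6 carry 3
  1×4+3 = 7 → write 7
  1×4 = 4 → write 4
  1×4 = 4 → write 4

0x4476A4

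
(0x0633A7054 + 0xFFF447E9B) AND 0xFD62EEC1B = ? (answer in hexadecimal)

0x422EEC0B

Add column by column in base 16, right to left:
  4+B = F
  5+9 = E
  0+E = E
  7+7 = E
  A+4 = E
  3+4 = 7
  3+F = 2 carry 1
  6+F+1 = 6 carry 1
  0+F+1 = 0 carry 1
  final carry 1
Sum = 0x10627EEEEF; now AND with 0xFD62EEC1B:
  1&0=0, 0&F=0, 6&D=4, 2&6=2, 7&2=2, E&E=E, E&E=E, E&C=C, E&1=0, F&B=B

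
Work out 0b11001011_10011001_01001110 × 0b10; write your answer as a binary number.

0b1100101110011001010011100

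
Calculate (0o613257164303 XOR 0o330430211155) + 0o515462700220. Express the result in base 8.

0o1241352275476

First 0o613257164303 XOR 0o330430211155 = 0o523667375256.
Add column by column in base 8, right to left:
  6+0 = 6
  5+2 = 7
  2+2 = 4
  5+0 = 5
  7+0 = 7
  3+7 = 2 carry 1
  7+2+1 = 2 carry 1
  6+6+1 = 5 carry 1
  6+4+1 = 3 carry 1
  3+5+1 = 1 carry 1
  2+1+1 = 4
  5+5 = 2 carry 1
  final carry 1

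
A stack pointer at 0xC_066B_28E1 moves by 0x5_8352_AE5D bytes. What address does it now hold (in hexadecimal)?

0x1189BDD73E

Add column by column in base 16, right to left:
  1+D = E
  E+5 = 3 carry 1
  8+E+1 = 7 carry 1
  2+A+1 = D
  B+2 = D
  6+5 = B
  6+3 = 9
  0+8 = 8
  C+5 = 1 carry 1
  final carry 1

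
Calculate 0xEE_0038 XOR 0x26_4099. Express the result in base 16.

0xC840A1

XOR each hex digit independently (no carries):
  E^2=C, E^6=8, 0^4=4, 0^0=0, 3^9=A, 8^9=1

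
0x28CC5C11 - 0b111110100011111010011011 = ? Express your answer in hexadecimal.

0b111110100011111010011011 = 0xFA3E9B in hexadecimal.
Subtract column by column in base 16:
  1-B → 6 (borrow)
  1-9-1 → 7 (borrow)
  C-E-1 → D (borrow)
  5-3-1 → 1
  C-A → 2
  C-F → D (borrow)
  8-0-1 → 7
  2-0 → 2

0x27D21D76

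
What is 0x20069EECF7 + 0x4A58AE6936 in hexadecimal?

Add column by column in base 16, right to left:
  7+6 = D
  F+3 = 2 carry 1
  C+9+1 = 6 carry 1
  E+6+1 = 5 carry 1
  E+E+1 = D carry 1
  9+A+1 = 4 carry 1
  6+8+1 = F
  0+5 = 5
  0+A = A
  2+4 = 6

0x6A5F4D562D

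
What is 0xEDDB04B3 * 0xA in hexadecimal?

0x94A8E2EFE

Multiply each base-16 digit by 10, carrying:
  3×10 = 30 → write E carry 1
  B×10+1 = 111 → write F carry 6
  4×10+6 = 46 → write E carry 2
  0×10+2 = 2 → write 2
  B×10 = 110 → write E carry 6
  D×10+6 = 136 → write 8 carry 8
  D×10+8 = 138 → write A carry 8
  E×10+8 = 148 → write 4 carry 9
  remaining carry: 9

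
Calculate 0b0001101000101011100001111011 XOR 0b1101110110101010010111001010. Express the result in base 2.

XOR bit by bit (1 where the bits differ):
  0001101000101011100001111011
^ 1101110110101010010111001010
= 1100011110000001110110110001

0b1100011110000001110110110001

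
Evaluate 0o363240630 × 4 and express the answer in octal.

0o1715203140

Multiply each base-8 digit by 4, carrying:
  0×4 = 0 → write 0
  3×4 = 12 → write 4 carry 1
  6×4+1 = 25 → write 1 carry 3
  0×4+3 = 3 → write 3
  4×4 = 16 → write 0 carry 2
  2×4+2 = 10 → write 2 carry 1
  3×4+1 = 13 → write 5 carry 1
  6×4+1 = 25 → write 1 carry 3
  3×4+3 = 15 → write 7 carry 1
  remaining carry: 1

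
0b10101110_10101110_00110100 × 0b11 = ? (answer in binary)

Multiply each base-2 digit by 3, carrying:
  0×3 = 0 → write 0
  0×3 = 0 → write 0
  1×3 = 3 → write 1 carry 1
  0×3+1 = 1 → write 1
  1×3 = 3 → write 1 carry 1
  1×3+1 = 4 → write 0 carry 2
  0×3+2 = 2 → write 0 carry 1
  0×3+1 = 1 → write 1
  0×3 = 0 → write 0
  1×3 = 3 → write 1 carry 1
  1×3+1 = 4 → write 0 carry 2
  1×3+2 = 5 → write 1 carry 2
  0×3+2 = 2 → write 0 carry 1
  1×3+1 = 4 → write 0 carry 2
  0×3+2 = 2 → write 0 carry 1
  1×3+1 = 4 → write 0 carry 2
  0×3+2 = 2 → write 0 carry 1
  1×3+1 = 4 → write 0 carry 2
  1×3+2 = 5 → write 1 carry 2
  1×3+2 = 5 → write 1 carry 2
  0×3+2 = 2 → write 0 carry 1
  1×3+1 = 4 → write 0 carry 2
  0×3+2 = 2 → write 0 carry 1
  1×3+1 = 4 → write 0 carry 2
  remaining carry: 10

0b10000011000000101010011100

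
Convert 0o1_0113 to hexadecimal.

0x104B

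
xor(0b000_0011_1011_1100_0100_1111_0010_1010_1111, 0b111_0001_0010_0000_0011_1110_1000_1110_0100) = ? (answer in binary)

0b11100101001110001110001101001001011

XOR bit by bit (1 where the bits differ):
  00000111011110001001111001010101111
^ 11100010010000000111110100011100100
= 11100101001110001110001101001001011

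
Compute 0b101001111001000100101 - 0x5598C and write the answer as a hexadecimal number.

0xF9899

0b101001111001000100101 = 0x14F225 in hexadecimal.
Subtract column by column in base 16:
  5-C → 9 (borrow)
  2-8-1 → 9 (borrow)
  2-9-1 → 8 (borrow)
  F-5-1 → 9
  4-5 → F (borrow)
  1-0-1 → 0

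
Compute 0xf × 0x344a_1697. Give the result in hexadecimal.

0x3105752d9

Multiply each base-16 digit by 15, carrying:
  7×15 = 105 → write 9 carry 6
  9×15+6 = 141 → write d carry 8
  6×15+8 = 98 → write 2 carry 6
  1×15+6 = 21 → write 5 carry 1
  a×15+1 = 151 → write 7 carry 9
  4×15+9 = 69 → write 5 carry 4
  4×15+4 = 64 → write 0 carry 4
  3×15+4 = 49 → write 1 carry 3
  remaining carry: 3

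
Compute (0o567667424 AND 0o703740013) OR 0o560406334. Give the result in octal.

0o567667424 AND 0o703740013 = 0o503640000.
Then OR with 0o560406334.

0o563646334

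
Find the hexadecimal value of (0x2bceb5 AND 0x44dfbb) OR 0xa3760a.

0xa3febb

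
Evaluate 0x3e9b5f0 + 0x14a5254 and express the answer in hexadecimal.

Add column by column in base 16, right to left:
  0+4 = 4
  f+5 = 4 carry 1
  5+2+1 = 8
  b+5 = 0 carry 1
  9+a+1 = 4 carry 1
  e+4+1 = 3 carry 1
  3+1+1 = 5

0x5340844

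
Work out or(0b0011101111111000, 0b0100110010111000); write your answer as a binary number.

0b0111111111111000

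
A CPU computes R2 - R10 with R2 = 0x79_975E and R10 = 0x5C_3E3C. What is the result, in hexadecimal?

0x1D5922

Subtract column by column in base 16:
  E-C → 2
  5-3 → 2
  7-E → 9 (borrow)
  9-3-1 → 5
  9-C → D (borrow)
  7-5-1 → 1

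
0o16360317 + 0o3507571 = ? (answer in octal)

Add column by column in base 8, right to left:
  7+1 = 0 carry 1
  1+7+1 = 1 carry 1
  3+5+1 = 1 carry 1
  0+7+1 = 0 carry 1
  6+0+1 = 7
  3+5 = 0 carry 1
  6+3+1 = 2 carry 1
  1+0+1 = 2

0o22070110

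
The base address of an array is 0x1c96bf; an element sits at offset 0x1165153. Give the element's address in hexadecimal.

0x132e812

Add column by column in base 16, right to left:
  f+3 = 2 carry 1
  b+5+1 = 1 carry 1
  6+1+1 = 8
  9+5 = e
  c+6 = 2 carry 1
  1+1+1 = 3
  0+1 = 1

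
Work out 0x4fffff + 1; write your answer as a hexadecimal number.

0x500000

The trailing 5 digits are F (max in base 16), so adding 1 cascades: they roll to 0 and the next digit up increments.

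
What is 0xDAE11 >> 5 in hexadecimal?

5 bits is not a whole number of base-16 digits; in binary: 11011010111000010001 >> 5 = 110110101110000.

0x6D70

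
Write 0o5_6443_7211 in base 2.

0b101110100100011111010001001

Each octal digit is 3 bits: 5=101 6=110 4=100 4=100 3=011 7=111 2=010 1=001 1=001.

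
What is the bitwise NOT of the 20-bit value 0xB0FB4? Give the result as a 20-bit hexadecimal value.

Each hex digit d becomes F−d:
  B→4, 0→F, F→0, B→4, 4→B

0x4F04B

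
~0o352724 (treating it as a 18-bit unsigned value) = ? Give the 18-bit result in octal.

0o425053

Each oct digit d becomes 7−d:
  3→4, 5→2, 2→5, 7→0, 2→5, 4→3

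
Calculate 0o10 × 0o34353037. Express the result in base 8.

Multiply each base-8 digit by 8, carrying:
  7×8 = 56 → write 0 carry 7
  3×8+7 = 31 → write 7 carry 3
  0×8+3 = 3 → write 3
  3×8 = 24 → write 0 carry 3
  5×8+3 = 43 → write 3 carry 5
  3×8+5 = 29 → write 5 carry 3
  4×8+3 = 35 → write 3 carry 4
  3×8+4 = 28 → write 4 carry 3
  remaining carry: 3

0o343530370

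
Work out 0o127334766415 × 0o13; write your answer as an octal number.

Multiply each base-8 digit by 11, carrying:
  5×11 = 55 → write 7 carry 6
  1×11+6 = 17 → write 1 carry 2
  4×11+2 = 46 → write 6 carry 5
  6×11+5 = 71 → write 7 carry 8
  6×11+8 = 74 → write 2 carry 9
  7×11+9 = 86 → write 6 carry 10
  4×11+10 = 54 → write 6 carry 6
  3×11+6 = 39 → write 7 carry 4
  3×11+4 = 37 → write 5 carry 4
  7×11+4 = 81 → write 1 carry 10
  2×11+10 = 32 → write 0 carry 4
  1×11+4 = 15 → write 7 carry 1
  remaining carry: 1

0o1701576627617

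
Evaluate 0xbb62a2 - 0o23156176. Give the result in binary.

0xbb62a2 = 0b101110110110001010100010 in binary.
0o23156176 = 0b10011001101110001111110 in binary.
Subtract column by column in base 2:
  0-0 → 0
  1-1 → 0
  0-1 → 1 (borrow)
  0-1-1 → 0 (borrow)
  0-1-1 → 0 (borrow)
  1-1-1 → 1 (borrow)
  0-1-1 → 0 (borrow)
  1-0-1 → 0
  0-0 → 0
  1-0 → 1
  0-1 → 1 (borrow)
  0-1-1 → 0 (borrow)
  0-1-1 → 0 (borrow)
  1-0-1 → 0
  1-1 → 0
  0-1 → 1 (borrow)
  1-0-1 → 0
  1-0 → 1
  0-1 → 1 (borrow)
  1-1-1 → 1 (borrow)
  1-0-1 → 0
  1-0 → 1
  0-1 → 1 (borrow)
  1-0-1 → 0

0b11011101000011000100100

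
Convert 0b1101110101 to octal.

Group the bits in threes: 001 101 110 101 → 1565.

0o1565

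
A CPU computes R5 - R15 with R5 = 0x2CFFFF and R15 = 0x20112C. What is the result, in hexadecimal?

Subtract column by column in base 16:
  F-C → 3
  F-2 → D
  F-1 → E
  F-1 → E
  C-0 → C
  2-2 → 0

0xCEED3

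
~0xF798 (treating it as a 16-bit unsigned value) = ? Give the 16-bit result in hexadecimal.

Each hex digit d becomes F−d:
  F→0, 7→8, 9→6, 8→7

0x0867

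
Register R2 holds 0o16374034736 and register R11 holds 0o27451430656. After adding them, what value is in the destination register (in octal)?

0o46045465614

Add column by column in base 8, right to left:
  6+6 = 4 carry 1
  3+5+1 = 1 carry 1
  7+6+1 = 6 carry 1
  4+0+1 = 5
  3+3 = 6
  0+4 = 4
  4+1 = 5
  7+5 = 4 carry 1
  3+4+1 = 0 carry 1
  6+7+1 = 6 carry 1
  1+2+1 = 4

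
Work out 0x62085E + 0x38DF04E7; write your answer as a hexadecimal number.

0x39410D45

Add column by column in base 16, right to left:
  E+7 = 5 carry 1
  5+E+1 = 4 carry 1
  8+4+1 = D
  0+0 = 0
  2+F = 1 carry 1
  6+D+1 = 4 carry 1
  0+8+1 = 9
  0+3 = 3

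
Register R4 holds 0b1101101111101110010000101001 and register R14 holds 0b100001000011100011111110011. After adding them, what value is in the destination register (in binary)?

Add column by column in base 2, right to left:
  1+1 = 0 carry 1
  0+1+1 = 0 carry 1
  0+0+1 = 1
  1+0 = 1
  0+1 = 1
  1+1 = 0 carry 1
  0+1+1 = 0 carry 1
  0+1+1 = 0 carry 1
  0+1+1 = 0 carry 1
  0+1+1 = 0 carry 1
  1+1+1 = 1 carry 1
  0+0+1 = 1
  0+0 = 0
  1+0 = 1
  1+1 = 0 carry 1
  1+1+1 = 1 carry 1
  0+1+1 = 0 carry 1
  1+0+1 = 0 carry 1
  1+0+1 = 0 carry 1
  1+0+1 = 0 carry 1
  1+0+1 = 0 carry 1
  1+1+1 = 1 carry 1
  0+0+1 = 1
  1+0 = 1
  1+0 = 1
  0+0 = 0
  1+1 = 0 carry 1
  1+0+1 = 0 carry 1
  final carry 1

0b10001111000001010110000011100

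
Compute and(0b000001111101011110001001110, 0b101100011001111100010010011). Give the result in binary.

0b000000011001011100000000010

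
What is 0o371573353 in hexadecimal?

0x3e6f6eb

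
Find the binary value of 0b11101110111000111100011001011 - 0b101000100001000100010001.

0b11101001110100110011110111010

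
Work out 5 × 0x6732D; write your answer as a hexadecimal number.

0x203FE1

Multiply each base-16 digit by 5, carrying:
  D×5 = 65 → write 1 carry 4
  2×5+4 = 14 → write E
  3×5 = 15 → write F
  7×5 = 35 → write 3 carry 2
  6×5+2 = 32 → write 0 carry 2
  remaining carry: 2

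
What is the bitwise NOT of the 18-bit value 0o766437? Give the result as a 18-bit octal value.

0o011340

Each oct digit d becomes 7−d:
  7→0, 6→1, 6→1, 4→3, 3→4, 7→0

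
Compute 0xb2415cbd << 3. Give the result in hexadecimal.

3 bits is not a whole number of base-16 digits; in binary: 10110010010000010101110010111101 << 3 = 10110010010000010101110010111101000.

0x5920ae5e8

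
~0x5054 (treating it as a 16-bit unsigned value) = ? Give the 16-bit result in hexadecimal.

0xAFAB

Each hex digit d becomes F−d:
  5→A, 0→F, 5→A, 4→B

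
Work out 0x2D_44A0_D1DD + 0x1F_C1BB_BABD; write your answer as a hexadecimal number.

Add column by column in base 16, right to left:
  D+D = A carry 1
  D+B+1 = 9 carry 1
  1+A+1 = C
  D+B = 8 carry 1
  0+B+1 = C
  A+B = 5 carry 1
  4+1+1 = 6
  4+C = 0 carry 1
  D+F+1 = D carry 1
  2+1+1 = 4

0x4D065C8C9A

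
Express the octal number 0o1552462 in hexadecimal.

0x6D532

Each octal digit is 3 bits: 1=001 5=101 5=101 2=010 4=100 6=110 2=010.
Group the bits into nibbles: 0110 1101 0101 0011 0010 → 6D532.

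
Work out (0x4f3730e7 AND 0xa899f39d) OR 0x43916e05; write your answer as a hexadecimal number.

0x4b917e85

0x4f3730e7 AND 0xa899f39d = 0x08113085.
Then OR with 0x43916e05.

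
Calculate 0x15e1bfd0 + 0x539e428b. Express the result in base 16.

Add column by column in base 16, right to left:
  0+b = b
  d+8 = 5 carry 1
  f+2+1 = 2 carry 1
  b+4+1 = 0 carry 1
  1+e+1 = 0 carry 1
  e+9+1 = 8 carry 1
  5+3+1 = 9
  1+5 = 6

0x6980025b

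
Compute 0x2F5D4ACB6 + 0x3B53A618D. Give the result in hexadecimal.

Add column by column in base 16, right to left:
  6+D = 3 carry 1
  B+8+1 = 4 carry 1
  C+1+1 = E
  A+6 = 0 carry 1
  4+A+1 = F
  D+3 = 0 carry 1
  5+5+1 = B
  F+B = A carry 1
  2+3+1 = 6

0x6AB0F0E43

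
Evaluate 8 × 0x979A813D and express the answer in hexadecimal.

Multiply each base-16 digit by 8, carrying:
  D×8 = 104 → write 8 carry 6
  3×8+6 = 30 → write E carry 1
  1×8+1 = 9 → write 9
  8×8 = 64 → write 0 carry 4
  A×8+4 = 84 → write 4 carry 5
  9×8+5 = 77 → write D carry 4
  7×8+4 = 60 → write C carry 3
  9×8+3 = 75 → write B carry 4
  remaining carry: 4

0x4BCD409E8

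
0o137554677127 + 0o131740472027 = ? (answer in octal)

0o271515371156

Add column by column in base 8, right to left:
  7+7 = 6 carry 1
  2+2+1 = 5
  1+0 = 1
  7+2 = 1 carry 1
  7+7+1 = 7 carry 1
  6+4+1 = 3 carry 1
  4+0+1 = 5
  5+4 = 1 carry 1
  5+7+1 = 5 carry 1
  7+1+1 = 1 carry 1
  3+3+1 = 7
  1+1 = 2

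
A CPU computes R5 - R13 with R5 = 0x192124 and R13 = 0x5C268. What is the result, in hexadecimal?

0x135EBC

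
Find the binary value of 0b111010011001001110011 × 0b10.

0b1110100110010011100110

Multiply each base-2 digit by 2, carrying:
  1×2 = 2 → write 0 carry 1
  1×2+1 = 3 → write 1 carry 1
  0×2+1 = 1 → write 1
  0×2 = 0 → write 0
  1×2 = 2 → write 0 carry 1
  1×2+1 = 3 → write 1 carry 1
  1×2+1 = 3 → write 1 carry 1
  0×2+1 = 1 → write 1
  0×2 = 0 → write 0
  1×2 = 2 → write 0 carry 1
  0×2+1 = 1 → write 1
  0×2 = 0 → write 0
  1×2 = 2 → write 0 carry 1
  1×2+1 = 3 → write 1 carry 1
  0×2+1 = 1 → write 1
  0×2 = 0 → write 0
  1×2 = 2 → write 0 carry 1
  0×2+1 = 1 → write 1
  1×2 = 2 → write 0 carry 1
  1×2+1 = 3 → write 1 carry 1
  1×2+1 = 3 → write 1 carry 1
  remaining carry: 1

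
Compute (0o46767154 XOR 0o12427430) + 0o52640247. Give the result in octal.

First 0o46767154 XOR 0o12427430 = 0o54340564.
Add column by column in base 8, right to left:
  4+7 = 3 carry 1
  6+4+1 = 3 carry 1
  5+2+1 = 0 carry 1
  0+0+1 = 1
  4+4 = 0 carry 1
  3+6+1 = 2 carry 1
  4+2+1 = 7
  5+5 = 2 carry 1
  final carry 1

0o127201033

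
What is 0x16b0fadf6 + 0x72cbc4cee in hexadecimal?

Add column by column in base 16, right to left:
  6+e = 4 carry 1
  f+e+1 = e carry 1
  d+c+1 = a carry 1
  a+4+1 = f
  f+c = b carry 1
  0+b+1 = c
  b+c = 7 carry 1
  6+2+1 = 9
  1+7 = 8

0x897cbfae4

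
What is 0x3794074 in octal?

Expand each hex digit to 4 bits: 3=0011 7=0111 9=1001 4=0100 0=0000 7=0111 4=0100.
Group the bits in threes: 011 011 110 010 100 000 001 110 100 → 336240164.

0o336240164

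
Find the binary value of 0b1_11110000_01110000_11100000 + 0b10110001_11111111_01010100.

0b10101000100111000000110100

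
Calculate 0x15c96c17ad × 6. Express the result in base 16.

0x82b8888e0e

Multiply each base-16 digit by 6, carrying:
  d×6 = 78 → write e carry 4
  a×6+4 = 64 → write 0 carry 4
  7×6+4 = 46 → write e carry 2
  1×6+2 = 8 → write 8
  c×6 = 72 → write 8 carry 4
  6×6+4 = 40 → write 8 carry 2
  9×6+2 = 56 → write 8 carry 3
  c×6+3 = 75 → write b carry 4
  5×6+4 = 34 → write 2 carry 2
  1×6+2 = 8 → write 8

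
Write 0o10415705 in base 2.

0b1000100001101111000101

Each octal digit is 3 bits: 1=001 0=000 4=100 1=001 5=101 7=111 0=000 5=101.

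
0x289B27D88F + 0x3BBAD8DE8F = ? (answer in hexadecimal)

0x645600B71E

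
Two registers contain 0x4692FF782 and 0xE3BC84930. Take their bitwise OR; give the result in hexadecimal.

OR each hex digit independently (no carries):
  4|E=E, 6|3=7, 9|B=B, 2|C=E, F|8=F, F|4=F, 7|9=F, 8|3=B, 2|0=2

0xE7BEFFFB2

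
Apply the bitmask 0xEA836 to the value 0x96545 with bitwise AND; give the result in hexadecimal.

AND each hex digit independently (no carries):
  9&E=8, 6&A=2, 5&8=0, 4&3=0, 5&6=4

0x82004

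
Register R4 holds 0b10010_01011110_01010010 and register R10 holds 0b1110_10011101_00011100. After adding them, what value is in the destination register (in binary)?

Add column by column in base 2, right to left:
  0+0 = 0
  1+0 = 1
  0+1 = 1
  0+1 = 1
  1+1 = 0 carry 1
  0+0+1 = 1
  1+0 = 1
  0+0 = 0
  0+1 = 1
  1+0 = 1
  1+1 = 0 carry 1
  1+1+1 = 1 carry 1
  1+1+1 = 1 carry 1
  0+0+1 = 1
  1+0 = 1
  0+1 = 1
  0+0 = 0
  1+1 = 0 carry 1
  0+1+1 = 0 carry 1
  0+1+1 = 0 carry 1
  1+0+1 = 0 carry 1
  final carry 1

0b1000001111101101101110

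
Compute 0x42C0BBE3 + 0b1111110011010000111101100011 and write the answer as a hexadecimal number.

0b1111110011010000111101100011 = 0xFCD0F63 in hexadecimal.
Add column by column in base 16, right to left:
  3+3 = 6
  E+6 = 4 carry 1
  B+F+1 = B carry 1
  B+0+1 = C
  0+D = D
  C+C = 8 carry 1
  2+F+1 = 2 carry 1
  4+0+1 = 5

0x528DCB46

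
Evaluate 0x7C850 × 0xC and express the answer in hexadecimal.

0x5D63C0

Multiply each base-16 digit by 12, carrying:
  0×12 = 0 → write 0
  5×12 = 60 → write C carry 3
  8×12+3 = 99 → write 3 carry 6
  C×12+6 = 150 → write 6 carry 9
  7×12+9 = 93 → write D carry 5
  remaining carry: 5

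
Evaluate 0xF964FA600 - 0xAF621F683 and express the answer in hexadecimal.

0x4A02DAF7D

Subtract column by column in base 16:
  0-3 → D (borrow)
  0-8-1 → 7 (borrow)
  6-6-1 → F (borrow)
  A-F-1 → A (borrow)
  F-1-1 → D
  4-2 → 2
  6-6 → 0
  9-F → A (borrow)
  F-A-1 → 4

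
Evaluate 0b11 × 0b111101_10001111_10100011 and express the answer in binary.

0b101110001010111011101001

Multiply each base-2 digit by 3, carrying:
  1×3 = 3 → write 1 carry 1
  1×3+1 = 4 → write 0 carry 2
  0×3+2 = 2 → write 0 carry 1
  0×3+1 = 1 → write 1
  0×3 = 0 → write 0
  1×3 = 3 → write 1 carry 1
  0×3+1 = 1 → write 1
  1×3 = 3 → write 1 carry 1
  1×3+1 = 4 → write 0 carry 2
  1×3+2 = 5 → write 1 carry 2
  1×3+2 = 5 → write 1 carry 2
  1×3+2 = 5 → write 1 carry 2
  0×3+2 = 2 → write 0 carry 1
  0×3+1 = 1 → write 1
  0×3 = 0 → write 0
  1×3 = 3 → write 1 carry 1
  1×3+1 = 4 → write 0 carry 2
  0×3+2 = 2 → write 0 carry 1
  1×3+1 = 4 → write 0 carry 2
  1×3+2 = 5 → write 1 carry 2
  1×3+2 = 5 → write 1 carry 2
  1×3+2 = 5 → write 1 carry 2
  remaining carry: 10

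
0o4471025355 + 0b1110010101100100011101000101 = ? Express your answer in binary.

0o4471025355 = 0b100100111001000010101011101101 in binary.
Add column by column in base 2, right to left:
  1+1 = 0 carry 1
  0+0+1 = 1
  1+1 = 0 carry 1
  1+0+1 = 0 carry 1
  0+0+1 = 1
  1+0 = 1
  1+1 = 0 carry 1
  1+0+1 = 0 carry 1
  0+1+1 = 0 carry 1
  1+1+1 = 1 carry 1
  0+1+1 = 0 carry 1
  1+0+1 = 0 carry 1
  0+0+1 = 1
  1+0 = 1
  0+1 = 1
  0+0 = 0
  0+0 = 0
  0+1 = 1
  1+1 = 0 carry 1
  0+0+1 = 1
  0+1 = 1
  1+0 = 1
  1+1 = 0 carry 1
  1+0+1 = 0 carry 1
  0+0+1 = 1
  0+1 = 1
  1+1 = 0 carry 1
  0+1+1 = 0 carry 1
  0+0+1 = 1
  1+0 = 1

0b110011001110100111001000110010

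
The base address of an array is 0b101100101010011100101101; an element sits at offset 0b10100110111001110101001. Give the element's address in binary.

Add column by column in base 2, right to left:
  1+1 = 0 carry 1
  0+0+1 = 1
  1+0 = 1
  1+1 = 0 carry 1
  0+0+1 = 1
  1+1 = 0 carry 1
  0+0+1 = 1
  0+1 = 1
  1+1 = 0 carry 1
  1+1+1 = 1 carry 1
  1+0+1 = 0 carry 1
  0+0+1 = 1
  0+1 = 1
  1+1 = 0 carry 1
  0+1+1 = 0 carry 1
  1+0+1 = 0 carry 1
  0+1+1 = 0 carry 1
  1+1+1 = 1 carry 1
  0+0+1 = 1
  0+0 = 0
  1+1 = 0 carry 1
  1+0+1 = 0 carry 1
  0+1+1 = 0 carry 1
  1+0+1 = 0 carry 1
  final carry 1

0b1000001100001101011010110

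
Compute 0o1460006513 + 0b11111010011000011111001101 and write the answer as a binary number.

0b10000101010011001010100011000

0o1460006513 = 0b1100110000000000110101001011 in binary.
Add column by column in base 2, right to left:
  1+1 = 0 carry 1
  1+0+1 = 0 carry 1
  0+1+1 = 0 carry 1
  1+1+1 = 1 carry 1
  0+0+1 = 1
  0+0 = 0
  1+1 = 0 carry 1
  0+1+1 = 0 carry 1
  1+1+1 = 1 carry 1
  0+1+1 = 0 carry 1
  1+1+1 = 1 carry 1
  1+0+1 = 0 carry 1
  0+0+1 = 1
  0+0 = 0
  0+0 = 0
  0+1 = 1
  0+1 = 1
  0+0 = 0
  0+0 = 0
  0+1 = 1
  0+0 = 0
  0+1 = 1
  1+1 = 0 carry 1
  1+1+1 = 1 carry 1
  0+1+1 = 0 carry 1
  0+1+1 = 0 carry 1
  1+0+1 = 0 carry 1
  1+0+1 = 0 carry 1
  final carry 1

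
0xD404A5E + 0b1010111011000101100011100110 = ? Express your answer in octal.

0xD404A5E = 0o1520045136 in octal.
0b1010111011000101100011100110 = 0o1273054346 in octal.
Add column by column in base 8, right to left:
  6+6 = 4 carry 1
  3+4+1 = 0 carry 1
  1+3+1 = 5
  5+4 = 1 carry 1
  4+5+1 = 2 carry 1
  0+0+1 = 1
  0+3 = 3
  2+7 = 1 carry 1
  5+2+1 = 0 carry 1
  1+1+1 = 3

0o3013121504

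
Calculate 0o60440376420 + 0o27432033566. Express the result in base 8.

0o110072432206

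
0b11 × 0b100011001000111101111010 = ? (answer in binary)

Multiply each base-2 digit by 3, carrying:
  0×3 = 0 → write 0
  1×3 = 3 → write 1 carry 1
  0×3+1 = 1 → write 1
  1×3 = 3 → write 1 carry 1
  1×3+1 = 4 → write 0 carry 2
  1×3+2 = 5 → write 1 carry 2
  1×3+2 = 5 → write 1 carry 2
  0×3+2 = 2 → write 0 carry 1
  1×3+1 = 4 → write 0 carry 2
  1×3+2 = 5 → write 1 carry 2
  1×3+2 = 5 → write 1 carry 2
  1×3+2 = 5 → write 1 carry 2
  0×3+2 = 2 → write 0 carry 1
  0×3+1 = 1 → write 1
  0×3 = 0 → write 0
  1×3 = 3 → write 1 carry 1
  0×3+1 = 1 → write 1
  0×3 = 0 → write 0
  1×3 = 3 → write 1 carry 1
  1×3+1 = 4 → write 0 carry 2
  0×3+2 = 2 → write 0 carry 1
  0×3+1 = 1 → write 1
  0×3 = 0 → write 0
  1×3 = 3 → write 1 carry 1
  remaining carry: 1

0b1101001011010111001101110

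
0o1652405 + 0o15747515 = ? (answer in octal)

Add column by column in base 8, right to left:
  5+5 = 2 carry 1
  0+1+1 = 2
  4+5 = 1 carry 1
  2+7+1 = 2 carry 1
  5+4+1 = 2 carry 1
  6+7+1 = 6 carry 1
  1+5+1 = 7
  0+1 = 1

0o17622122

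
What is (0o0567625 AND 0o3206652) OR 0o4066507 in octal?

0o4066707

0o0567625 AND 0o3206652 = 0o0006600.
Then OR with 0o4066507.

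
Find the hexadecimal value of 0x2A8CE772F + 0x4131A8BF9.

Add column by column in base 16, right to left:
  F+9 = 8 carry 1
  2+F+1 = 2 carry 1
  7+B+1 = 3 carry 1
  7+8+1 = 0 carry 1
  E+A+1 = 9 carry 1
  C+1+1 = E
  8+3 = B
  A+1 = B
  2+4 = 6

0x6BBE90328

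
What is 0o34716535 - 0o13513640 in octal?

Subtract column by column in base 8:
  5-0 → 5
  3-4 → 7 (borrow)
  5-6-1 → 6 (borrow)
  6-3-1 → 2
  1-1 → 0
  7-5 → 2
  4-3 → 1
  3-1 → 2

0o21202675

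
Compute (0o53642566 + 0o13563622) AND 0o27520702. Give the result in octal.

Add column by column in base 8, right to left:
  6+2 = 0 carry 1
  6+2+1 = 1 carry 1
  5+6+1 = 4 carry 1
  2+3+1 = 6
  4+6 = 2 carry 1
  6+5+1 = 4 carry 1
  3+3+1 = 7
  5+1 = 6
Sum = 0o67426410; now AND with 0o27520702:
  6&2=2, 7&7=7, 4&5=4, 2&2=2, 6&0=0, 4&7=4, 1&0=0, 0&2=0

0o27420400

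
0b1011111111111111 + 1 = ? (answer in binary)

The trailing 14 digits are 1 (max in base 2), so adding 1 cascades: they roll to 0 and the next digit up increments.

0b1100000000000000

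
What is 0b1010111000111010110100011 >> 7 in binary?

0b101011100011101011

Right shift by 7: drop the 7 least-significant bits.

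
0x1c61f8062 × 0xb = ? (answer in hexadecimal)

0x13835a8436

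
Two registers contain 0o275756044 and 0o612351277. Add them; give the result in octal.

Add column by column in base 8, right to left:
  4+7 = 3 carry 1
  4+7+1 = 4 carry 1
  0+2+1 = 3
  6+1 = 7
  5+5 = 2 carry 1
  7+3+1 = 3 carry 1
  5+2+1 = 0 carry 1
  7+1+1 = 1 carry 1
  2+6+1 = 1 carry 1
  final carry 1

0o1110327343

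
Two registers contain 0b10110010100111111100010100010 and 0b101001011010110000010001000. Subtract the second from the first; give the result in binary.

0b10001001001101001100000011010

Subtract column by column in base 2:
  0-0 → 0
  1-0 → 1
  0-0 → 0
  0-1 → 1 (borrow)
  0-0-1 → 1 (borrow)
  1-0-1 → 0
  0-0 → 0
  1-1 → 0
  0-0 → 0
  0-0 → 0
  0-0 → 0
  1-0 → 1
  1-0 → 1
  1-1 → 0
  1-1 → 0
  1-0 → 1
  1-1 → 0
  1-0 → 1
  0-1 → 1 (borrow)
  0-1-1 → 0 (borrow)
  1-0-1 → 0
  0-1 → 1 (borrow)
  1-0-1 → 0
  0-0 → 0
  0-1 → 1 (borrow)
  1-0-1 → 0
  1-1 → 0
  0-0 → 0
  1-0 → 1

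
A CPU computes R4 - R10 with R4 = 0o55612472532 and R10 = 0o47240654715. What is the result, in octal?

0o6351615615

Subtract column by column in base 8:
  2-5 → 5 (borrow)
  3-1-1 → 1
  5-7 → 6 (borrow)
  2-4-1 → 5 (borrow)
  7-5-1 → 1
  4-6 → 6 (borrow)
  2-0-1 → 1
  1-4 → 5 (borrow)
  6-2-1 → 3
  5-7 → 6 (borrow)
  5-4-1 → 0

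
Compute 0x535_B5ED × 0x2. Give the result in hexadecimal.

0xA6B6BDA

Multiply each base-16 digit by 2, carrying:
  D×2 = 26 → write A carry 1
  E×2+1 = 29 → write D carry 1
  5×2+1 = 11 → write B
  B×2 = 22 → write 6 carry 1
  5×2+1 = 11 → write B
  3×2 = 6 → write 6
  5×2 = 10 → write A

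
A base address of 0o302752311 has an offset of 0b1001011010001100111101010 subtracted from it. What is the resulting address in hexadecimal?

0o302752311 = 0x30bd4c9 in hexadecimal.
0b1001011010001100111101010 = 0x12d19ea in hexadecimal.
Subtract column by column in base 16:
  9-a → f (borrow)
  c-e-1 → d (borrow)
  4-9-1 → a (borrow)
  d-1-1 → b
  b-d → e (borrow)
  0-2-1 → d (borrow)
  3-1-1 → 1

0x1debadf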